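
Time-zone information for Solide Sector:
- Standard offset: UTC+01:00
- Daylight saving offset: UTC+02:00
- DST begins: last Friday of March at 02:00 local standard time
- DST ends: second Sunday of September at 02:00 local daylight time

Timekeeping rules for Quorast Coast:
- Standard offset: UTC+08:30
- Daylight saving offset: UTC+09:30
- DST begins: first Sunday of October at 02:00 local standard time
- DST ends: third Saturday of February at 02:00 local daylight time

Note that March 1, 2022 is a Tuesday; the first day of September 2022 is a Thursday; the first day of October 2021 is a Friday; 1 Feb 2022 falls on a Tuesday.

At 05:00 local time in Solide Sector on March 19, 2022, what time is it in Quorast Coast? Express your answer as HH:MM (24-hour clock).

12:30

1 March 2022 is a Tuesday, so Fridays fall on 4, 11, 18, 25; the last is March 25.
1 September 2022 is a Thursday, so the first Sunday is September 4 and the second is September 11.
March 19, 2022 is outside the daylight-saving period (25 March – 11 September), so Solide Sector is on standard time, UTC+01:00.
05:00 Solide Sector − 1h = 04:00 UTC.
1 October 2021 is a Friday, so the first Sunday is October 3.
1 February 2022 is a Tuesday, so the first Saturday is February 5 and the third is February 19.
At the standard offset (UTC+08:30), 04:00 UTC + 8h30m = 12:30 Quorast Coast standard time.
The standard-time date in Quorast Coast, March 19, 2022, is outside the daylight-saving period (3 October 2021 – 19 February 2022), so Quorast Coast is on standard time, UTC+08:30.
04:00 UTC + 8h30m = 12:30 Quorast Coast.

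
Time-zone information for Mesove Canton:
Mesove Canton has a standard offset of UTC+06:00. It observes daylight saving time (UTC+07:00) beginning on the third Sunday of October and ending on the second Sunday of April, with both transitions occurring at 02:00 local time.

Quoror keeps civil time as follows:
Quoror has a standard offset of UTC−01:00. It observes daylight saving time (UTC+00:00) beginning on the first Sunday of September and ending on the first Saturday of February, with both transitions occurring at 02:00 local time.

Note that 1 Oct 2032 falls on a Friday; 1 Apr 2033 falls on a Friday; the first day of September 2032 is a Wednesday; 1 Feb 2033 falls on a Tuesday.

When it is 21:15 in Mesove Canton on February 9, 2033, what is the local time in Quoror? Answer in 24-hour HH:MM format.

13:15

1 October 2032 is a Friday, so the first Sunday is October 3 and the third is October 17.
1 April 2033 is a Friday, so the first Sunday is April 3 and the second is April 10.
February 9, 2033 lies within the daylight-saving period (17 October 2032 – 10 April 2033), so Mesove Canton is on daylight time, UTC+07:00.
21:15 Mesove Canton − 7h = 14:15 UTC.
1 September 2032 is a Wednesday, so the first Sunday is September 5.
1 February 2033 is a Tuesday, so the first Saturday is February 5.
At the standard offset (UTC−01:00), 14:15 UTC − 1h = 13:15 Quoror standard time.
Daylight saving runs 5 September 2032 – 5 February 2033; the standard-time date in Quoror, February 9, 2033, is outside that window, so Quoror is on standard time at UTC−01:00.
14:15 UTC − 1h = 13:15 Quoror.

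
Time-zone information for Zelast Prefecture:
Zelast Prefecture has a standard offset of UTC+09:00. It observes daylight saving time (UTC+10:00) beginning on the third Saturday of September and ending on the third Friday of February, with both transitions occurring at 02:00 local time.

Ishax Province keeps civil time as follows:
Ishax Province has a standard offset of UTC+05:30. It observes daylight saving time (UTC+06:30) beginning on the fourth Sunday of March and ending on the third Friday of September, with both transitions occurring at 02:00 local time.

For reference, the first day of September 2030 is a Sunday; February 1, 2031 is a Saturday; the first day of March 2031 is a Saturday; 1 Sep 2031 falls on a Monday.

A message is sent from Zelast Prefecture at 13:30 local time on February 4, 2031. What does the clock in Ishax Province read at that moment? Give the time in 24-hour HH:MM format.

09:00

1 September 2030 is a Sunday, so the first Saturday is September 7 and the third is September 21.
1 February 2031 is a Saturday, so the first Friday is February 7 and the third is February 21.
Daylight saving runs 21 September 2030 – 21 February 2031; February 4, 2031 is inside that window, so Zelast Prefecture is at UTC+10:00.
13:30 Zelast Prefecture − 10h = 03:30 UTC.
1 March 2031 is a Saturday, so the first Sunday is March 2 and the fourth is March 23.
1 September 2031 is a Monday, so the first Friday is September 5 and the third is September 19.
At the standard offset (UTC+05:30), 03:30 UTC + 5h30m = 09:00 Ishax Province standard time.
The standard-time date in Ishax Province, February 4, 2031, does not fall between 23 March and 19 September, so daylight saving is not in effect and Ishax Province is at UTC+05:30.
03:30 UTC + 5h30m = 09:00 Ishax Province.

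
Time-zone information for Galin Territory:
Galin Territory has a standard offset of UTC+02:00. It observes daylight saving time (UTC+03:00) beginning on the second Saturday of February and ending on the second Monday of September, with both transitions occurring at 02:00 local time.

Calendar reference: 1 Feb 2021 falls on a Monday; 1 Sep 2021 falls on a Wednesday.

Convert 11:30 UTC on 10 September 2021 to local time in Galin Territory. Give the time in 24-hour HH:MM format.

1 February 2021 is a Monday, so the first Saturday is February 6 and the second is February 13.
1 September 2021 is a Wednesday, so the first Monday is September 6 and the second is September 13.
At the standard offset (UTC+02:00), 11:30 UTC + 2h = 13:30 Galin Territory standard time.
The standard-time date in Galin Territory, 10 September 2021, lies within the daylight-saving period (13 February – 13 September), so Galin Territory is on daylight time, UTC+03:00.
11:30 UTC + 3h = 14:30 local.

14:30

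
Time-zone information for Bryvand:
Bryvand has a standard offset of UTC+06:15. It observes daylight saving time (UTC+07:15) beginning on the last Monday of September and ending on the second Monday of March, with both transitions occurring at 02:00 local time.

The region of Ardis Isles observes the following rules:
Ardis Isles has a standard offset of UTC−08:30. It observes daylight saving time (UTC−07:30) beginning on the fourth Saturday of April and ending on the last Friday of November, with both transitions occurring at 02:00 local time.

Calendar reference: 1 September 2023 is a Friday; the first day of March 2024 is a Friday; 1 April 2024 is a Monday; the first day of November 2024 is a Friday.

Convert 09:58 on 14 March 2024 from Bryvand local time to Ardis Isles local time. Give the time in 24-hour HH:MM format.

19:13

1 September 2023 is a Friday, so Mondays fall on 4, 11, 18, 25; the last is September 25.
1 March 2024 is a Friday, so the first Monday is March 4 and the second is March 11.
Daylight saving runs 25 September 2023 – 11 March 2024; 14 March 2024 is outside that window, so Bryvand is on standard time at UTC+06:15.
09:58 Bryvand − 6h15m = 03:43 UTC.
1 April 2024 is a Monday, so the first Saturday is April 6 and the fourth is April 27.
1 November 2024 is a Friday, so Fridays fall on 1, 8, 15, 22, 29; the last is November 29.
At the standard offset (UTC−08:30), 03:43 UTC − 8h30m = 19:13 Ardis Isles standard time (rolling into the previous day, 13 March 2024).
Daylight saving runs 27 April – 29 November; the standard-time date in Ardis Isles, 13 March 2024, is outside that window, so Ardis Isles is on standard time at UTC−08:30.
03:43 UTC − 8h30m = 19:13 Ardis Isles (rolling into the previous day, 13 March 2024).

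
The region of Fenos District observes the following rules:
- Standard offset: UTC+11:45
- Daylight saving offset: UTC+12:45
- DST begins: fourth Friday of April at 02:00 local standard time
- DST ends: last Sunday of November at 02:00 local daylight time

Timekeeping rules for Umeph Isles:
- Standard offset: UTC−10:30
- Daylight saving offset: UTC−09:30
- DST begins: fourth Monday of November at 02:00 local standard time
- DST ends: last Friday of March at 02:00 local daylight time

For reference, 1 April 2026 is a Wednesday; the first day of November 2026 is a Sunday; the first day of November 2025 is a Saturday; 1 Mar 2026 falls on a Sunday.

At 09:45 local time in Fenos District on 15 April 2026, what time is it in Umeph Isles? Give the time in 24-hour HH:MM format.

11:30

1 April 2026 is a Wednesday, so the first Friday is April 3 and the fourth is April 24.
1 November 2026 is a Sunday, so Sundays fall on 1, 8, 15, 22, 29; the last is November 29.
15 April 2026 does not fall between 24 April and 29 November, so daylight saving is not in effect and Fenos District is at UTC+11:45.
09:45 Fenos District − 11h45m = 22:00 UTC (rolling into the previous day, 14 April 2026).
1 November 2025 is a Saturday, so the first Monday is November 3 and the fourth is November 24.
1 March 2026 is a Sunday, so Fridays fall on 6, 13, 20, 27; the last is March 27.
At the standard offset (UTC−10:30), 22:00 UTC − 10h30m = 11:30 Umeph Isles standard time.
The standard-time date in Umeph Isles, 14 April 2026, does not fall between 24 November 2025 and 27 March 2026, so daylight saving is not in effect and Umeph Isles is at UTC−10:30.
22:00 UTC − 10h30m = 11:30 Umeph Isles.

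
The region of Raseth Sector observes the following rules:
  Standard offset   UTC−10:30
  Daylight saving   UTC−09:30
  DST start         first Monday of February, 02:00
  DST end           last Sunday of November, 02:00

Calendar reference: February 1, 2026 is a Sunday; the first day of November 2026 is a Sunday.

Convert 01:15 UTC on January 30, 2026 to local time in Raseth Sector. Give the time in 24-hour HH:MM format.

1 February 2026 is a Sunday, so the first Monday is February 2.
1 November 2026 is a Sunday, so Sundays fall on 1, 8, 15, 22, 29; the last is November 29.
At the standard offset (UTC−10:30), 01:15 UTC − 10h30m = 14:45 Raseth Sector standard time (rolling into the previous day, 29 January 2026).
The standard-time date in Raseth Sector, January 29, 2026, does not fall between 2 February and 29 November, so daylight saving is not in effect and Raseth Sector is at UTC−10:30.
01:15 UTC − 10h30m = 14:45 local (rolling into the previous day, 29 January 2026).

14:45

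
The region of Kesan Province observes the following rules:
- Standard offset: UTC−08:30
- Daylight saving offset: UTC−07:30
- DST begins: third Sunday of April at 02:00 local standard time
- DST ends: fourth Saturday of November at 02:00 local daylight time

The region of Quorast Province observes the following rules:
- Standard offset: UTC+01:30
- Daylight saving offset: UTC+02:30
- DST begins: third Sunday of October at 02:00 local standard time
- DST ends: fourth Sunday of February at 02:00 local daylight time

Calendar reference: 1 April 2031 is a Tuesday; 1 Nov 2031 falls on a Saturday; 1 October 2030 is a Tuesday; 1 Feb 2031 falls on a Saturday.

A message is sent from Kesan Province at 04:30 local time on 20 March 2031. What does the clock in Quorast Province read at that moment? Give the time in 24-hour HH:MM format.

1 April 2031 is a Tuesday, so the first Sunday is April 6 and the third is April 20.
1 November 2031 is a Saturday, so the first Saturday is November 1 and the fourth is November 22.
20 March 2031 is outside the daylight-saving period (20 April – 22 November), so Kesan Province is on standard time, UTC−08:30.
04:30 Kesan Province + 8h30m = 13:00 UTC.
1 October 2030 is a Tuesday, so the first Sunday is October 6 and the third is October 20.
1 February 2031 is a Saturday, so the first Sunday is February 2 and the fourth is February 23.
At the standard offset (UTC+01:30), 13:00 UTC + 1h30m = 14:30 Quorast Province standard time.
The standard-time date in Quorast Province, 20 March 2031, does not fall between 20 October 2030 and 23 February 2031, so daylight saving is not in effect and Quorast Province is at UTC+01:30.
13:00 UTC + 1h30m = 14:30 Quorast Province.

14:30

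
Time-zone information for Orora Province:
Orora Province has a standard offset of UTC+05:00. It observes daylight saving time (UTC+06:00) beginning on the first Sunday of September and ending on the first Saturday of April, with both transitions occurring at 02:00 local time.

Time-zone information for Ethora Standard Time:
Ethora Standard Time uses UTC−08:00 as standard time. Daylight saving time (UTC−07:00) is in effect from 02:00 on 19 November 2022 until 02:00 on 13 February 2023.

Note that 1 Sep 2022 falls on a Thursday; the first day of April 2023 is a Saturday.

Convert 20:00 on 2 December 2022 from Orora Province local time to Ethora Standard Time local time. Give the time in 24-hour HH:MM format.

07:00

1 September 2022 is a Thursday, so the first Sunday is September 4.
1 April 2023 is a Saturday, so the first Saturday is April 1.
Daylight saving runs 4 September 2022 – 1 April 2023; 2 December 2022 is inside that window, so Orora Province is at UTC+06:00.
20:00 Orora Province − 6h = 14:00 UTC.
At the standard offset (UTC−08:00), 14:00 UTC − 8h = 06:00 Ethora Standard Time standard time.
Daylight saving runs 19 November 2022 – 13 February 2023; the standard-time date in Ethora Standard Time, 2 December 2022, is inside that window, so Ethora Standard Time is at UTC−07:00.
14:00 UTC − 7h = 07:00 Ethora Standard Time.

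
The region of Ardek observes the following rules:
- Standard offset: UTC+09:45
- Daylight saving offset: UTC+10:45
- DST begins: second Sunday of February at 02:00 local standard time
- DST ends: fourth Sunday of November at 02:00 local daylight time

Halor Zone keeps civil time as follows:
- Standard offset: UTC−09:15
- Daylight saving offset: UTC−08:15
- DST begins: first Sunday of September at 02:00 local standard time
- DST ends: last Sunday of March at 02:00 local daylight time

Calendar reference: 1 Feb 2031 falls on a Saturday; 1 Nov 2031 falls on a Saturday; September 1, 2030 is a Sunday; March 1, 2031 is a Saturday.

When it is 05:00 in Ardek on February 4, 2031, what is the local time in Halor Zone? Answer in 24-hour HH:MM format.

11:00

1 February 2031 is a Saturday, so the first Sunday is February 2 and the second is February 9.
1 November 2031 is a Saturday, so the first Sunday is November 2 and the fourth is November 23.
February 4, 2031 is outside the daylight-saving period (9 February – 23 November), so Ardek is on standard time, UTC+09:45.
05:00 Ardek − 9h45m = 19:15 UTC (rolling into the previous day, 3 February 2031).
1 September 2030 is a Sunday, so the first Sunday is September 1.
1 March 2031 is a Saturday, so Sundays fall on 2, 9, 16, 23, 30; the last is March 30.
At the standard offset (UTC−09:15), 19:15 UTC − 9h15m = 10:00 Halor Zone standard time.
The standard-time date in Halor Zone, February 3, 2031, falls between 1 September 2030 and 30 March 2031, so daylight saving is in effect and Halor Zone is at UTC−08:15.
19:15 UTC − 8h15m = 11:00 Halor Zone.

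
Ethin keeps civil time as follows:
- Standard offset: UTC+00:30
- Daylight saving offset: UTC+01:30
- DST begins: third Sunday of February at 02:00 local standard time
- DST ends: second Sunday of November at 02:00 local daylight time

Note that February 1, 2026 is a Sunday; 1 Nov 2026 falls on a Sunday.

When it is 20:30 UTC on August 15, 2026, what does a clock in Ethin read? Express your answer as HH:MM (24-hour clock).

1 February 2026 is a Sunday, so the first Sunday is February 1 and the third is February 15.
1 November 2026 is a Sunday, so the first Sunday is November 1 and the second is November 8.
At the standard offset (UTC+00:30), 20:30 UTC + 0h30m = 21:00 Ethin standard time.
The standard-time date in Ethin, August 15, 2026, falls between 15 February and 8 November, so daylight saving is in effect and Ethin is at UTC+01:30.
20:30 UTC + 1h30m = 22:00 local.

22:00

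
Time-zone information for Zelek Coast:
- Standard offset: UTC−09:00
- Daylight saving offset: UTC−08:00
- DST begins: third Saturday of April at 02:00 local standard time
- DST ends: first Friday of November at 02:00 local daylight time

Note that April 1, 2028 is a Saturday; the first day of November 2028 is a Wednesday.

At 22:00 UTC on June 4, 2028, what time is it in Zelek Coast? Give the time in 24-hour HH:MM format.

1 April 2028 is a Saturday, so the first Saturday is April 1 and the third is April 15.
1 November 2028 is a Wednesday, so the first Friday is November 3.
At the standard offset (UTC−09:00), 22:00 UTC − 9h = 13:00 Zelek Coast standard time.
The standard-time date in Zelek Coast, June 4, 2028, lies within the daylight-saving period (15 April – 3 November), so Zelek Coast is on daylight time, UTC−08:00.
22:00 UTC − 8h = 14:00 local.

14:00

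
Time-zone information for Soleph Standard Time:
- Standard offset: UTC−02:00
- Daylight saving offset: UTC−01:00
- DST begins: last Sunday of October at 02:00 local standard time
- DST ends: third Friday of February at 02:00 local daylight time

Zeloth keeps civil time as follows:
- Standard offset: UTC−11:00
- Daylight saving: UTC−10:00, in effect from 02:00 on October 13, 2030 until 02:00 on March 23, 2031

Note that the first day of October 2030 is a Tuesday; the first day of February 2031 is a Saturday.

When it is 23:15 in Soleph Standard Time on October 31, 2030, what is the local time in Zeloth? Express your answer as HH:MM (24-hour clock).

1 October 2030 is a Tuesday, so Sundays fall on 6, 13, 20, 27; the last is October 27.
1 February 2031 is a Saturday, so the first Friday is February 7 and the third is February 21.
October 31, 2030 falls between 27 October 2030 and 21 February 2031, so daylight saving is in effect and Soleph Standard Time is at UTC−01:00.
23:15 Soleph Standard Time + 1h = 00:15 UTC (rolling into the next day, 1 November 2030).
At the standard offset (UTC−11:00), 00:15 UTC − 11h = 13:15 Zeloth standard time (rolling into the previous day, 31 October 2030).
Daylight saving runs 13 October 2030 – 23 March 2031; the standard-time date in Zeloth, October 31, 2030, is inside that window, so Zeloth is at UTC−10:00.
00:15 UTC − 10h = 14:15 Zeloth (rolling into the previous day, 31 October 2030).

14:15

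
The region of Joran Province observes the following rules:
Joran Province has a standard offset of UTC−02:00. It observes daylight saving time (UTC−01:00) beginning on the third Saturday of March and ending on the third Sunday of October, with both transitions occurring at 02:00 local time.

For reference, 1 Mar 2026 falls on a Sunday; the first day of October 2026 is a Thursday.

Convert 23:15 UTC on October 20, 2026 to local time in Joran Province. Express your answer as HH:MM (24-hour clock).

1 March 2026 is a Sunday, so the first Saturday is March 7 and the third is March 21.
1 October 2026 is a Thursday, so the first Sunday is October 4 and the third is October 18.
At the standard offset (UTC−02:00), 23:15 UTC − 2h = 21:15 Joran Province standard time.
The standard-time date in Joran Province, October 20, 2026, is outside the daylight-saving period (21 March – 18 October), so Joran Province is on standard time, UTC−02:00.
23:15 UTC − 2h = 21:15 local.

21:15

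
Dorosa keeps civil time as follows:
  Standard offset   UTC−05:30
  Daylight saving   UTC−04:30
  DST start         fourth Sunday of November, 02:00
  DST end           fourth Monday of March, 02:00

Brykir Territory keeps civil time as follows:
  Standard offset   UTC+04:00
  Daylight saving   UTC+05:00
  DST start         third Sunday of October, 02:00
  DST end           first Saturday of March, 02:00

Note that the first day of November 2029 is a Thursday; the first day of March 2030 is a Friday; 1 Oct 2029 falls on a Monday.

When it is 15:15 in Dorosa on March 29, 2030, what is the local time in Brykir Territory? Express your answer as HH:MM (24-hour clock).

1 November 2029 is a Thursday, so the first Sunday is November 4 and the fourth is November 25.
1 March 2030 is a Friday, so the first Monday is March 4 and the fourth is March 25.
March 29, 2030 does not fall between 25 November 2029 and 25 March 2030, so daylight saving is not in effect and Dorosa is at UTC−05:30.
15:15 Dorosa + 5h30m = 20:45 UTC.
1 October 2029 is a Monday, so the first Sunday is October 7 and the third is October 21.
1 March 2030 is a Friday, so the first Saturday is March 2.
At the standard offset (UTC+04:00), 20:45 UTC + 4h = 00:45 Brykir Territory standard time (rolling into the next day, 30 March 2030).
The standard-time date in Brykir Territory, March 30, 2030, is outside the daylight-saving period (21 October 2029 – 2 March 2030), so Brykir Territory is on standard time, UTC+04:00.
20:45 UTC + 4h = 00:45 Brykir Territory (rolling into the next day, 30 March 2030).

00:45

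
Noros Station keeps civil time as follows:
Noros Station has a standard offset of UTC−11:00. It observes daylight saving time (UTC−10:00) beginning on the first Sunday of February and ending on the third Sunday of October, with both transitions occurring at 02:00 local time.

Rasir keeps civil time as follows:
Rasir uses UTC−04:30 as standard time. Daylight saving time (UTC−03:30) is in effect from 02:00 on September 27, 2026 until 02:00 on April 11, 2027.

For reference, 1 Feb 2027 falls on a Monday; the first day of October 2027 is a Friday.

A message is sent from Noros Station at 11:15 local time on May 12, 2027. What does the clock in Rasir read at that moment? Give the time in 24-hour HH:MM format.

1 February 2027 is a Monday, so the first Sunday is February 7.
1 October 2027 is a Friday, so the first Sunday is October 3 and the third is October 17.
May 12, 2027 falls between 7 February and 17 October, so daylight saving is in effect and Noros Station is at UTC−10:00.
11:15 Noros Station + 10h = 21:15 UTC.
At the standard offset (UTC−04:30), 21:15 UTC − 4h30m = 16:45 Rasir standard time.
Daylight saving runs 27 September 2026 – 11 April 2027; the standard-time date in Rasir, May 12, 2027, is outside that window, so Rasir is on standard time at UTC−04:30.
21:15 UTC − 4h30m = 16:45 Rasir.

16:45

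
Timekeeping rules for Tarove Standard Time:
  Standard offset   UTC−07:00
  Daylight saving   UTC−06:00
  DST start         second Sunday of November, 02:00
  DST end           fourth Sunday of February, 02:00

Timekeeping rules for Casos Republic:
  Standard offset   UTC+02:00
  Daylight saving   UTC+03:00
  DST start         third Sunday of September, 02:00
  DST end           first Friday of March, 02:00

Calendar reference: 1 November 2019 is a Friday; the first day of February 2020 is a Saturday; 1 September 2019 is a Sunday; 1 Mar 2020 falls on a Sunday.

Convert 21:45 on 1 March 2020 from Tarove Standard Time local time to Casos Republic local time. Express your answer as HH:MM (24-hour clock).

1 November 2019 is a Friday, so the first Sunday is November 3 and the second is November 10.
1 February 2020 is a Saturday, so the first Sunday is February 2 and the fourth is February 23.
Daylight saving runs 10 November 2019 – 23 February 2020; 1 March 2020 is outside that window, so Tarove Standard Time is on standard time at UTC−07:00.
21:45 Tarove Standard Time + 7h = 04:45 UTC (rolling into the next day, 2 March 2020).
1 September 2019 is a Sunday, so the first Sunday is September 1 and the third is September 15.
1 March 2020 is a Sunday, so the first Friday is March 6.
At the standard offset (UTC+02:00), 04:45 UTC + 2h = 06:45 Casos Republic standard time.
The standard-time date in Casos Republic, 2 March 2020, lies within the daylight-saving period (15 September 2019 – 6 March 2020), so Casos Republic is on daylight time, UTC+03:00.
04:45 UTC + 3h = 07:45 Casos Republic.

07:45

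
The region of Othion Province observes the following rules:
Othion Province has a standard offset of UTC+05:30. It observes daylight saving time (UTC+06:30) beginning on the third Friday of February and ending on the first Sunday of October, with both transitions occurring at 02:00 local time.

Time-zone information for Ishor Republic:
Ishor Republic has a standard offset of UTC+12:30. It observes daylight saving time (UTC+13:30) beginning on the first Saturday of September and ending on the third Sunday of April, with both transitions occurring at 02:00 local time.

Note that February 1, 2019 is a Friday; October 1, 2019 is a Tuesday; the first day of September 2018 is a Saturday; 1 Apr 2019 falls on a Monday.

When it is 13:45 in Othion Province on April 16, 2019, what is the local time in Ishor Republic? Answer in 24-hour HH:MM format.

20:45

1 February 2019 is a Friday, so the first Friday is February 1 and the third is February 15.
1 October 2019 is a Tuesday, so the first Sunday is October 6.
Daylight saving runs 15 February – 6 October; April 16, 2019 is inside that window, so Othion Province is at UTC+06:30.
13:45 Othion Province − 6h30m = 07:15 UTC.
1 September 2018 is a Saturday, so the first Saturday is September 1.
1 April 2019 is a Monday, so the first Sunday is April 7 and the third is April 21.
At the standard offset (UTC+12:30), 07:15 UTC + 12h30m = 19:45 Ishor Republic standard time.
The standard-time date in Ishor Republic, April 16, 2019, falls between 1 September 2018 and 21 April 2019, so daylight saving is in effect and Ishor Republic is at UTC+13:30.
07:15 UTC + 13h30m = 20:45 Ishor Republic.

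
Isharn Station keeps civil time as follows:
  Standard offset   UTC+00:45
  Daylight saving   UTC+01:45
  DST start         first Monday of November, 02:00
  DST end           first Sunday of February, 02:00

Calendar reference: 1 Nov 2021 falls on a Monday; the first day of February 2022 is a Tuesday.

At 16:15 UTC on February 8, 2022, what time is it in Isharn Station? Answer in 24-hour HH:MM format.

17:00

1 November 2021 is a Monday, so the first Monday is November 1.
1 February 2022 is a Tuesday, so the first Sunday is February 6.
At the standard offset (UTC+00:45), 16:15 UTC + 0h45m = 17:00 Isharn Station standard time.
The standard-time date in Isharn Station, February 8, 2022, is outside the daylight-saving period (1 November 2021 – 6 February 2022), so Isharn Station is on standard time, UTC+00:45.
16:15 UTC + 0h45m = 17:00 local.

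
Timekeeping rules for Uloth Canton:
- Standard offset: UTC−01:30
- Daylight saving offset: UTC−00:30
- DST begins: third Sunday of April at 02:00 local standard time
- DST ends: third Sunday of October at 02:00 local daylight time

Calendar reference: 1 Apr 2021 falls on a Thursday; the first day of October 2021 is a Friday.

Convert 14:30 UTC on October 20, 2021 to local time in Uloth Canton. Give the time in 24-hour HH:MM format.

13:00

1 April 2021 is a Thursday, so the first Sunday is April 4 and the third is April 18.
1 October 2021 is a Friday, so the first Sunday is October 3 and the third is October 17.
At the standard offset (UTC−01:30), 14:30 UTC − 1h30m = 13:00 Uloth Canton standard time.
Daylight saving runs 18 April – 17 October; the standard-time date in Uloth Canton, October 20, 2021, is outside that window, so Uloth Canton is on standard time at UTC−01:30.
14:30 UTC − 1h30m = 13:00 local.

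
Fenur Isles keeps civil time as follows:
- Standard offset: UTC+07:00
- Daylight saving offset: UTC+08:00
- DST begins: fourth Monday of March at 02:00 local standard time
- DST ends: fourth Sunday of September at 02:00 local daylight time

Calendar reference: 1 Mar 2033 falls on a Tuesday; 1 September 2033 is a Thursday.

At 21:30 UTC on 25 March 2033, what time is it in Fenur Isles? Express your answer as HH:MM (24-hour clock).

1 March 2033 is a Tuesday, so the first Monday is March 7 and the fourth is March 28.
1 September 2033 is a Thursday, so the first Sunday is September 4 and the fourth is September 25.
At the standard offset (UTC+07:00), 21:30 UTC + 7h = 04:30 Fenur Isles standard time (rolling into the next day, 26 March 2033).
The standard-time date in Fenur Isles, 26 March 2033, is outside the daylight-saving period (28 March – 25 September), so Fenur Isles is on standard time, UTC+07:00.
21:30 UTC + 7h = 04:30 local (rolling into the next day, 26 March 2033).

04:30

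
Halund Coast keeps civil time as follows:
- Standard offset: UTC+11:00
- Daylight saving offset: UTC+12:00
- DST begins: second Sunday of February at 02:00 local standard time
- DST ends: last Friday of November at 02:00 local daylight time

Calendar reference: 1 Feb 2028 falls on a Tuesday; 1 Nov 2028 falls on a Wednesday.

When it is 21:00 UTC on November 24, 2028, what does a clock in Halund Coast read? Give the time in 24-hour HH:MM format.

08:00

1 February 2028 is a Tuesday, so the first Sunday is February 6 and the second is February 13.
1 November 2028 is a Wednesday, so Fridays fall on 3, 10, 17, 24; the last is November 24.
At the standard offset (UTC+11:00), 21:00 UTC + 11h = 08:00 Halund Coast standard time (rolling into the next day, 25 November 2028).
The standard-time date in Halund Coast, November 25, 2028, is outside the daylight-saving period (13 February – 24 November), so Halund Coast is on standard time, UTC+11:00.
21:00 UTC + 11h = 08:00 local (rolling into the next day, 25 November 2028).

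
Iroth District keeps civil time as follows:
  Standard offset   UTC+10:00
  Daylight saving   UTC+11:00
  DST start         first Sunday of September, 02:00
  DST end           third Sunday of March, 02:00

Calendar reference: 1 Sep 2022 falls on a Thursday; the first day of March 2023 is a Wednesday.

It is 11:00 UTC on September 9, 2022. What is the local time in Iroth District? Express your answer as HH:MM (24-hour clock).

1 September 2022 is a Thursday, so the first Sunday is September 4.
1 March 2023 is a Wednesday, so the first Sunday is March 5 and the third is March 19.
At the standard offset (UTC+10:00), 11:00 UTC + 10h = 21:00 Iroth District standard time.
The standard-time date in Iroth District, September 9, 2022, falls between 4 September 2022 and 19 March 2023, so daylight saving is in effect and Iroth District is at UTC+11:00.
11:00 UTC + 11h = 22:00 local.

22:00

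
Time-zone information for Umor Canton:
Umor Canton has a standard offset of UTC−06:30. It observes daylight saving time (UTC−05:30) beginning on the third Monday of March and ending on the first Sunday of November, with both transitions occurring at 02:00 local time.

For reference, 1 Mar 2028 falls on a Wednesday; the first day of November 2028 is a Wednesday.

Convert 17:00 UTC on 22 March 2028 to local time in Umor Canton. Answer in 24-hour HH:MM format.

11:30

1 March 2028 is a Wednesday, so the first Monday is March 6 and the third is March 20.
1 November 2028 is a Wednesday, so the first Sunday is November 5.
At the standard offset (UTC−06:30), 17:00 UTC − 6h30m = 10:30 Umor Canton standard time.
The standard-time date in Umor Canton, 22 March 2028, lies within the daylight-saving period (20 March – 5 November), so Umor Canton is on daylight time, UTC−05:30.
17:00 UTC − 5h30m = 11:30 local.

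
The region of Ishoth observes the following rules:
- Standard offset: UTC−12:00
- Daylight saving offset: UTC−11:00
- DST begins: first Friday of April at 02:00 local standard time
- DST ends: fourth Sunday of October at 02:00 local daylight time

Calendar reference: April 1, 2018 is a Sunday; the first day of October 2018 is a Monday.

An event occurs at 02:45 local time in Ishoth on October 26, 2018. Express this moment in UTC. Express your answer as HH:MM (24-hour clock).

13:45

1 April 2018 is a Sunday, so the first Friday is April 6.
1 October 2018 is a Monday, so the first Sunday is October 7 and the fourth is October 28.
Daylight saving runs 6 April – 28 October; October 26, 2018 is inside that window, so Ishoth is at UTC−11:00.
02:45 local + 11h = 13:45 UTC.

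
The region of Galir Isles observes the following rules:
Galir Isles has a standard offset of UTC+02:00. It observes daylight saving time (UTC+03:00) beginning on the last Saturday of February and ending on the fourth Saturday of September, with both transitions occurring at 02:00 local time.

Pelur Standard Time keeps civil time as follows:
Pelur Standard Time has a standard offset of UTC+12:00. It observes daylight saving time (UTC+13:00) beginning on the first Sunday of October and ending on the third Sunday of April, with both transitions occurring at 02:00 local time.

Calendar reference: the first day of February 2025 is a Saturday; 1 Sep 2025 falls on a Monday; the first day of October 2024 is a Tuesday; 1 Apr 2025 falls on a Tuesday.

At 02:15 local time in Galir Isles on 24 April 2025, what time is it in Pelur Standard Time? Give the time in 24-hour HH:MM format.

1 February 2025 is a Saturday, so Saturdays fall on 1, 8, 15, 22; the last is February 22.
1 September 2025 is a Monday, so the first Saturday is September 6 and the fourth is September 27.
24 April 2025 lies within the daylight-saving period (22 February – 27 September), so Galir Isles is on daylight time, UTC+03:00.
02:15 Galir Isles − 3h = 23:15 UTC (rolling into the previous day, 23 April 2025).
1 October 2024 is a Tuesday, so the first Sunday is October 6.
1 April 2025 is a Tuesday, so the first Sunday is April 6 and the third is April 20.
At the standard offset (UTC+12:00), 23:15 UTC + 12h = 11:15 Pelur Standard Time standard time (rolling into the next day, 24 April 2025).
The standard-time date in Pelur Standard Time, 24 April 2025, is outside the daylight-saving period (6 October 2024 – 20 April 2025), so Pelur Standard Time is on standard time, UTC+12:00.
23:15 UTC + 12h = 11:15 Pelur Standard Time (rolling into the next day, 24 April 2025).

11:15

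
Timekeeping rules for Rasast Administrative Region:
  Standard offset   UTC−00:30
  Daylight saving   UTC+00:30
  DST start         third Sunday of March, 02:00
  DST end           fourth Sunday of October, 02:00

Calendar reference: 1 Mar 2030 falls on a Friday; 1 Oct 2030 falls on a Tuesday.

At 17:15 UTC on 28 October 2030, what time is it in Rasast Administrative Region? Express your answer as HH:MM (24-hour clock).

16:45

1 March 2030 is a Friday, so the first Sunday is March 3 and the third is March 17.
1 October 2030 is a Tuesday, so the first Sunday is October 6 and the fourth is October 27.
At the standard offset (UTC−00:30), 17:15 UTC − 0h30m = 16:45 Rasast Administrative Region standard time.
The standard-time date in Rasast Administrative Region, 28 October 2030, is outside the daylight-saving period (17 March – 27 October), so Rasast Administrative Region is on standard time, UTC−00:30.
17:15 UTC − 0h30m = 16:45 local.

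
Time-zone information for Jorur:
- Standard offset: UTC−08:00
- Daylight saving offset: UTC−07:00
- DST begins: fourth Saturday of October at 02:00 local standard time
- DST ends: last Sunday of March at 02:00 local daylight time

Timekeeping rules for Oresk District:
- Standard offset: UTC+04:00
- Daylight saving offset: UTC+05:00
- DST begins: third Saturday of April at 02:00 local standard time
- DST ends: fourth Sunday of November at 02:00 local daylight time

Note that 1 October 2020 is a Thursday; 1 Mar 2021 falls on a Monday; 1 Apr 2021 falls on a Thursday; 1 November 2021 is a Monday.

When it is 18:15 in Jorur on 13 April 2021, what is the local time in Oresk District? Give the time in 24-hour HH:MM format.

06:15

1 October 2020 is a Thursday, so the first Saturday is October 3 and the fourth is October 24.
1 March 2021 is a Monday, so Sundays fall on 7, 14, 21, 28; the last is March 28.
Daylight saving runs 24 October 2020 – 28 March 2021; 13 April 2021 is outside that window, so Jorur is on standard time at UTC−08:00.
18:15 Jorur + 8h = 02:15 UTC (rolling into the next day, 14 April 2021).
1 April 2021 is a Thursday, so the first Saturday is April 3 and the third is April 17.
1 November 2021 is a Monday, so the first Sunday is November 7 and the fourth is November 28.
At the standard offset (UTC+04:00), 02:15 UTC + 4h = 06:15 Oresk District standard time.
Daylight saving runs 17 April – 28 November; the standard-time date in Oresk District, 14 April 2021, is outside that window, so Oresk District is on standard time at UTC+04:00.
02:15 UTC + 4h = 06:15 Oresk District.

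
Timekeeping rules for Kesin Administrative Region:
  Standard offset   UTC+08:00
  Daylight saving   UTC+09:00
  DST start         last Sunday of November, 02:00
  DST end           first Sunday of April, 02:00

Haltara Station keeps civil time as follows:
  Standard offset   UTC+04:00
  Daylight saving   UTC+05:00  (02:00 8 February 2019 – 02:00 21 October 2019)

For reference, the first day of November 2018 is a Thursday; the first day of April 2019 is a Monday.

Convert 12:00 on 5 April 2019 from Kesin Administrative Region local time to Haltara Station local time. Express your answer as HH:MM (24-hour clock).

1 November 2018 is a Thursday, so Sundays fall on 4, 11, 18, 25; the last is November 25.
1 April 2019 is a Monday, so the first Sunday is April 7.
Daylight saving runs 25 November 2018 – 7 April 2019; 5 April 2019 is inside that window, so Kesin Administrative Region is at UTC+09:00.
12:00 Kesin Administrative Region − 9h = 03:00 UTC.
At the standard offset (UTC+04:00), 03:00 UTC + 4h = 07:00 Haltara Station standard time.
Daylight saving runs 8 February – 21 October; the standard-time date in Haltara Station, 5 April 2019, is inside that window, so Haltara Station is at UTC+05:00.
03:00 UTC + 5h = 08:00 Haltara Station.

08:00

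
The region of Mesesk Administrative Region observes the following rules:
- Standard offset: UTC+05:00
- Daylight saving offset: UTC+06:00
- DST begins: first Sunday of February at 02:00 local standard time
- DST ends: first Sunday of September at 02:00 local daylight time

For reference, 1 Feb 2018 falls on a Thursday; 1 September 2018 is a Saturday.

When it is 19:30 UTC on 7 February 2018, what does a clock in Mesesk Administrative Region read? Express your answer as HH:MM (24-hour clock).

1 February 2018 is a Thursday, so the first Sunday is February 4.
1 September 2018 is a Saturday, so the first Sunday is September 2.
At the standard offset (UTC+05:00), 19:30 UTC + 5h = 00:30 Mesesk Administrative Region standard time (rolling into the next day, 8 February 2018).
The standard-time date in Mesesk Administrative Region, 8 February 2018, lies within the daylight-saving period (4 February – 2 September), so Mesesk Administrative Region is on daylight time, UTC+06:00.
19:30 UTC + 6h = 01:30 local (rolling into the next day, 8 February 2018).

01:30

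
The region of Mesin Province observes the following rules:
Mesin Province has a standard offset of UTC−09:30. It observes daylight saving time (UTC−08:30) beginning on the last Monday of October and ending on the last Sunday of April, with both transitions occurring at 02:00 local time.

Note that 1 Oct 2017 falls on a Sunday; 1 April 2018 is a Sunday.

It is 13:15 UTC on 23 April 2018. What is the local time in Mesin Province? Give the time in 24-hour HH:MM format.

1 October 2017 is a Sunday, so Mondays fall on 2, 9, 16, 23, 30; the last is October 30.
1 April 2018 is a Sunday, so Sundays fall on 1, 8, 15, 22, 29; the last is April 29.
At the standard offset (UTC−09:30), 13:15 UTC − 9h30m = 03:45 Mesin Province standard time.
The standard-time date in Mesin Province, 23 April 2018, lies within the daylight-saving period (30 October 2017 – 29 April 2018), so Mesin Province is on daylight time, UTC−08:30.
13:15 UTC − 8h30m = 04:45 local.

04:45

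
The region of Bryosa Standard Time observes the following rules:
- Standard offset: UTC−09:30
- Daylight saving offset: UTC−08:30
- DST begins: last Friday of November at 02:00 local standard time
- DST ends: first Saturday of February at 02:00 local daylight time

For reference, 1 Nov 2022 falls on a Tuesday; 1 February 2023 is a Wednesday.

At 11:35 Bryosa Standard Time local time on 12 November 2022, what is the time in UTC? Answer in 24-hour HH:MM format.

1 November 2022 is a Tuesday, so Fridays fall on 4, 11, 18, 25; the last is November 25.
1 February 2023 is a Wednesday, so the first Saturday is February 4.
12 November 2022 does not fall between 25 November 2022 and 4 February 2023, so daylight saving is not in effect and Bryosa Standard Time is at UTC−09:30.
11:35 local + 9h30m = 21:05 UTC.

21:05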